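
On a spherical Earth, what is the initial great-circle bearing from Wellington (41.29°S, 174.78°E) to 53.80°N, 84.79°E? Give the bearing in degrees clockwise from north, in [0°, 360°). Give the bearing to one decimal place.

315.8°

Δλ = 84.79 − 174.78 = -89.99°.
θ = atan2( sin Δλ · cos φ₂ , cos φ₁ · sin φ₂ − sin φ₁ · cos φ₂ · cos Δλ )
  = atan2(-0.59061, 0.60640) = -44.244° → normalised to [0°, 360°): 315.756°.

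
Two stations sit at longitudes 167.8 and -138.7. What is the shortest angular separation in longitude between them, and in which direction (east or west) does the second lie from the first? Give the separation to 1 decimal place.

53.5° east

Raw difference: -138.7 − 167.8 = -306.5°.
Normalise into (−180°, 180°]: -306.5° + 360° = 53.5°.
Positive ⇒ the second point lies to the east; separation 53.5°.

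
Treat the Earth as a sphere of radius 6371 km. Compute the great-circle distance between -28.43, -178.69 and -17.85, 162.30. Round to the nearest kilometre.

Δλ = 162.30 − -178.69 = 340.99°; wrapped into (−180°, 180°]: -19.01°.
Δφ = -17.85 − -28.43 = 10.58°.
a = sin²(Δφ/2) + cos φ₁ · cos φ₂ · sin²(Δλ/2) = 0.031326.
c = 2·atan2(√a, √(1−a)) = 0.35586 rad → d = 6371·c ≈ 2267.18 km.

2267 km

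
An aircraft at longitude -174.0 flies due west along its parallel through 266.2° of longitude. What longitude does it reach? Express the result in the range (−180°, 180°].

Start at -174.0°; shift −266.2° → -440.2°.
-440.2° lies outside (−180°, 180°]; add 360° → -80.2°.

-80.2°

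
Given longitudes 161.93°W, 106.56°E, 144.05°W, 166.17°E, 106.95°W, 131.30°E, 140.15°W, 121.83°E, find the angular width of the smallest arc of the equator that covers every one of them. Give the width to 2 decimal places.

Sort the longitudes: -161.93°, -144.05°, -140.15°, -106.95°, +106.56°, +121.83°, +131.30°, +166.17°.
Eastward gaps between consecutive values (wrapping around): 17.88°, 3.90°, 33.20°, 213.51°, 15.27°, 9.47°, 34.87°, 31.90°.
Largest gap = 213.51° ⇒ minimal covering band is its complement: 360° − 213.51° = 146.49°.
Band runs from +106.56° eastward to -106.95°, crossing the antimeridian.

146.49°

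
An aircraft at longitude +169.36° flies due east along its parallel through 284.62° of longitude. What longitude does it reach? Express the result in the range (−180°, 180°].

Start at +169.36°; shift +284.62° → +453.98°.
+453.98° lies outside (−180°, 180°]; subtract 360° → +93.98°.

+93.98°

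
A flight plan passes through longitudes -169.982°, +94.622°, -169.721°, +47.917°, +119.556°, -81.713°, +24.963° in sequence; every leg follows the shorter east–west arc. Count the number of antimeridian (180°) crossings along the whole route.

4

Leg 1: -169.982° → +94.622°, shortest Δλ = -95.396° (west) — crosses 180°.
Leg 2: +94.622° → -169.721°, shortest Δλ = 95.657° (east) — crosses 180°.
Leg 3: -169.721° → +47.917°, shortest Δλ = -142.362° (west) — crosses 180°.
Leg 4: +47.917° → +119.556°, shortest Δλ = 71.639° (east) — does not cross 180°.
Leg 5: +119.556° → -81.713°, shortest Δλ = 158.731° (east) — crosses 180°.
Leg 6: -81.713° → +24.963°, shortest Δλ = 106.676° (east) — does not cross 180°.
Total crossings: 4.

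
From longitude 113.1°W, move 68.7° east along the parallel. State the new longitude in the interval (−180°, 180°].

Start at -113.1°; shift +68.7° → -44.4°.
-44.4° already lies in (−180°, 180°].

44.4°W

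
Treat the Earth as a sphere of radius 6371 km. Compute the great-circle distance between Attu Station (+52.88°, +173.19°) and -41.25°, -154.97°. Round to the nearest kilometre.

10904 km

Δλ = -154.97 − 173.19 = -328.16°; wrapped into (−180°, 180°]: 31.84°.
Δφ = -41.25 − 52.88 = -94.13°.
a = sin²(Δφ/2) + cos φ₁ · cos φ₂ · sin²(Δλ/2) = 0.570147.
c = 2·atan2(√a, √(1−a)) = 1.71155 rad → d = 6371·c ≈ 10904.32 km.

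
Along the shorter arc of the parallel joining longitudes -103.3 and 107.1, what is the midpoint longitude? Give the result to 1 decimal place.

Signed shortest Δλ from -103.3° to +107.1° is -149.6°.
Midpoint longitude = -103.3° + (-149.6°)/2 = -103.3° − 74.8° = -178.1°.
(The naïve average (-103.3 + +107.1)/2 = 1.9° is on the wrong side of the globe.)

-178.1°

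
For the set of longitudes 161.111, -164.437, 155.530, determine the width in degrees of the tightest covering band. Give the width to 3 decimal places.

40.033°

Sort the longitudes: -164.437°, +155.530°, +161.111°.
Eastward gaps between consecutive values (wrapping around): 319.967°, 5.581°, 34.452°.
Largest gap = 319.967° ⇒ minimal covering band is its complement: 360° − 319.967° = 40.033°.
Band runs from +155.530° eastward to -164.437°, crossing the antimeridian.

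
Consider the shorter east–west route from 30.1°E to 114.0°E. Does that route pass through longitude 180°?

Signed shortest Δλ = ((114.0 − 30.1 + 180) mod 360) − 180 = 83.9°.
Going east by 83.9° from +30.1° reaches +114.0° without touching 180°.

No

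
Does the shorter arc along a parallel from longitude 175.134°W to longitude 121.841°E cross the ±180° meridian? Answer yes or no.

Yes

Naïve |121.841 − -175.134| = 296.975° > 180°, so the shorter arc goes the other way round — across 180°.
Signed shortest Δλ = ((121.841 − -175.134 + 180) mod 360) − 180 = -63.025°.
Going west by 63.025° from -175.134° passes through 180° before reaching +121.841°.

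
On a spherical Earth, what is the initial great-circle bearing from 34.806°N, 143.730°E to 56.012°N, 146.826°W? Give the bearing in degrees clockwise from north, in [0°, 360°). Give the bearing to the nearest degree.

Δλ = -146.826 − 143.730 = -290.556°; wrapped into (−180°, 180°]: 69.444°.
θ = atan2( sin Δλ · cos φ₂ , cos φ₁ · sin φ₂ − sin φ₁ · cos φ₂ · cos Δλ )
  = atan2(0.52343, 0.56877) = 42.623° → normalised to [0°, 360°): 42.623°.

43°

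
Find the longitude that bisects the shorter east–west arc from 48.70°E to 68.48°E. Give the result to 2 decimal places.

Signed shortest Δλ from +48.70° to +68.48° is +19.78°.
Midpoint longitude = +48.70° + (+19.78°)/2 = +48.70° + 9.89° = +58.59°.

58.59°E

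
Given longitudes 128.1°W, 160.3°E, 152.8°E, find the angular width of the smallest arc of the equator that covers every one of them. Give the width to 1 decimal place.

79.1°

Sort the longitudes: -128.1°, +152.8°, +160.3°.
Eastward gaps between consecutive values (wrapping around): 280.9°, 7.5°, 71.6°.
Largest gap = 280.9° ⇒ minimal covering band is its complement: 360° − 280.9° = 79.1°.
Band runs from +152.8° eastward to -128.1°, crossing the antimeridian.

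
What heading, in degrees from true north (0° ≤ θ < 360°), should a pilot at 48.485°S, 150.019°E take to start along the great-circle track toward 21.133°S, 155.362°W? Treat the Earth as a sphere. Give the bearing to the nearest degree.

78°

Δλ = -155.362 − 150.019 = -305.381°; wrapped into (−180°, 180°]: 54.619°.
θ = atan2( sin Δλ · cos φ₂ , cos φ₁ · sin φ₂ − sin φ₁ · cos φ₂ · cos Δλ )
  = atan2(0.76049, 0.16543) = 77.728° → normalised to [0°, 360°): 77.728°.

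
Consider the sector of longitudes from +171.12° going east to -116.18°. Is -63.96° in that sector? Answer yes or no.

Band width going east from +171.12° to -116.18°: ((-116.18 − 171.12) mod 360) = 72.70°.
Offset of -63.96° east of the west edge: ((-63.96 − 171.12) mod 360) = 124.92°.
124.92° > 72.70° ⇒ outside.

No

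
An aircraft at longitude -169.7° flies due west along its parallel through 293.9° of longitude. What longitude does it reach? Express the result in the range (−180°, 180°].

Start at -169.7°; shift −293.9° → -463.6°.
-463.6° lies outside (−180°, 180°]; add 360° → -103.6°.

-103.6°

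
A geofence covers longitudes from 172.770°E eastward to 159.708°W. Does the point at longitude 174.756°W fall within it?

Yes

Band width going east from +172.770° to -159.708°: ((-159.708 − 172.770) mod 360) = 27.522°.
Offset of -174.756° east of the west edge: ((-174.756 − 172.770) mod 360) = 12.474°.
12.474° ≤ 27.522° ⇒ inside.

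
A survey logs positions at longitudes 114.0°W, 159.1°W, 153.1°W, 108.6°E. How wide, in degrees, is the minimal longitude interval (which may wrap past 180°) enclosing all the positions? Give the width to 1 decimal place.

137.4°

Sort the longitudes: -159.1°, -153.1°, -114.0°, +108.6°.
Eastward gaps between consecutive values (wrapping around): 6.0°, 39.1°, 222.6°, 92.3°.
Largest gap = 222.6° ⇒ minimal covering band is its complement: 360° − 222.6° = 137.4°.
Band runs from +108.6° eastward to -114.0°, crossing the antimeridian.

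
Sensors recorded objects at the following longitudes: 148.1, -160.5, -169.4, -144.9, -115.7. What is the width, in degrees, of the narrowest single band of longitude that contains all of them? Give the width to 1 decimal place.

96.2°

Sort the longitudes: -169.4°, -160.5°, -144.9°, -115.7°, +148.1°.
Eastward gaps between consecutive values (wrapping around): 8.9°, 15.6°, 29.2°, 263.8°, 42.5°.
Largest gap = 263.8° ⇒ minimal covering band is its complement: 360° − 263.8° = 96.2°.
Band runs from +148.1° eastward to -115.7°, crossing the antimeridian.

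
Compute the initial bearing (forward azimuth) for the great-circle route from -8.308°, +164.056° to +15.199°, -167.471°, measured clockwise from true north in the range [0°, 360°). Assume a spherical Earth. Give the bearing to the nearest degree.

50°

Δλ = -167.471 − 164.056 = -331.527°; wrapped into (−180°, 180°]: 28.473°.
θ = atan2( sin Δλ · cos φ₂ , cos φ₁ · sin φ₂ − sin φ₁ · cos φ₂ · cos Δλ )
  = atan2(0.46007, 0.38199) = 50.297° → normalised to [0°, 360°): 50.297°.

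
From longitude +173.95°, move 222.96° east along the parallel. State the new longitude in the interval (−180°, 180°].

+36.91°

Start at +173.95°; shift +222.96° → +396.91°.
+396.91° lies outside (−180°, 180°]; subtract 360° → +36.91°.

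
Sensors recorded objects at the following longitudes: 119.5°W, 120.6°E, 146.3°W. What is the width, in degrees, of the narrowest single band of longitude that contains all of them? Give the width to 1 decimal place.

Sort the longitudes: -146.3°, -119.5°, +120.6°.
Eastward gaps between consecutive values (wrapping around): 26.8°, 240.1°, 93.1°.
Largest gap = 240.1° ⇒ minimal covering band is its complement: 360° − 240.1° = 119.9°.
Band runs from +120.6° eastward to -119.5°, crossing the antimeridian.

119.9°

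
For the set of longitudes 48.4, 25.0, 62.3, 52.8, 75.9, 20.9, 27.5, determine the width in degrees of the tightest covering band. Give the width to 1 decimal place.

Sort the longitudes: +20.9°, +25.0°, +27.5°, +48.4°, +52.8°, +62.3°, +75.9°.
Eastward gaps between consecutive values (wrapping around): 4.1°, 2.5°, 20.9°, 4.4°, 9.5°, 13.6°, 305.0°.
Largest gap = 305.0° ⇒ minimal covering band is its complement: 360° − 305.0° = 55.0°.
Band runs from +20.9° eastward to +75.9°.

55.0°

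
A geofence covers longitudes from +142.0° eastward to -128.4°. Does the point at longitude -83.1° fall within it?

Band width going east from +142.0° to -128.4°: ((-128.4 − 142.0) mod 360) = 89.6°.
Offset of -83.1° east of the west edge: ((-83.1 − 142.0) mod 360) = 134.9°.
134.9° > 89.6° ⇒ outside.

No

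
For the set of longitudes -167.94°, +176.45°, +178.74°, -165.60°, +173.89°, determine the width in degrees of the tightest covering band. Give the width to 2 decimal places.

Sort the longitudes: -167.94°, -165.60°, +173.89°, +176.45°, +178.74°.
Eastward gaps between consecutive values (wrapping around): 2.34°, 339.49°, 2.56°, 2.29°, 13.32°.
Largest gap = 339.49° ⇒ minimal covering band is its complement: 360° − 339.49° = 20.51°.
Band runs from +173.89° eastward to -165.60°, crossing the antimeridian.

20.51°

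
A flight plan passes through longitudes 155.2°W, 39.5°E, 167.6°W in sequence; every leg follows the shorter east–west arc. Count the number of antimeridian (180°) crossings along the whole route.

2

Leg 1: -155.2° → +39.5°, shortest Δλ = -165.3° (west) — crosses 180°.
Leg 2: +39.5° → -167.6°, shortest Δλ = 152.9° (east) — crosses 180°.
Total crossings: 2.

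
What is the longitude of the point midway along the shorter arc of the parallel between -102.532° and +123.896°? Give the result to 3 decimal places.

-169.318°

Signed shortest Δλ from -102.532° to +123.896° is -133.572°.
Midpoint longitude = -102.532° + (-133.572°)/2 = -102.532° − 66.786° = -169.318°.
(The naïve average (-102.532 + +123.896)/2 = 10.682° is on the wrong side of the globe.)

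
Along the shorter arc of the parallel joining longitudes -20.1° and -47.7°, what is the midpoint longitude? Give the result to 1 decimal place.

-33.9°

Signed shortest Δλ from -20.1° to -47.7° is -27.6°.
Midpoint longitude = -20.1° + (-27.6°)/2 = -20.1° − 13.8° = -33.9°.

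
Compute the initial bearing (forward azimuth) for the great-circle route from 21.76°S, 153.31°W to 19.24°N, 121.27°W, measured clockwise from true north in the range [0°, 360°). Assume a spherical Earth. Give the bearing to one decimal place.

Δλ = -121.27 − -153.31 = 32.04°.
θ = atan2( sin Δλ · cos φ₂ , cos φ₁ · sin φ₂ − sin φ₁ · cos φ₂ · cos Δλ )
  = atan2(0.50088, 0.60274) = 39.727° → normalised to [0°, 360°): 39.727°.

39.7°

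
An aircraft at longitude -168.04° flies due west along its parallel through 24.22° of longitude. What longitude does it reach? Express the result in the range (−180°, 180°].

+167.74°

Start at -168.04°; shift −24.22° → -192.26°.
-192.26° lies outside (−180°, 180°]; add 360° → +167.74°.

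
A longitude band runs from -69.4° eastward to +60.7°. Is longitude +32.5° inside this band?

Band width going east from -69.4° to +60.7°: ((60.7 − -69.4) mod 360) = 130.1°.
Offset of +32.5° east of the west edge: ((32.5 − -69.4) mod 360) = 101.9°.
101.9° ≤ 130.1° ⇒ inside.

Yes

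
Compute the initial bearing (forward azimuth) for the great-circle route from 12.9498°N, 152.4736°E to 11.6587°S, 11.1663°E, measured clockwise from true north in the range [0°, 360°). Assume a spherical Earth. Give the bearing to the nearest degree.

Δλ = 11.1663 − 152.4736 = -141.3073°.
θ = atan2( sin Δλ · cos φ₂ , cos φ₁ · sin φ₂ − sin φ₁ · cos φ₂ · cos Δλ )
  = atan2(-0.61225, -0.02564) = -92.398° → normalised to [0°, 360°): 267.602°.

268°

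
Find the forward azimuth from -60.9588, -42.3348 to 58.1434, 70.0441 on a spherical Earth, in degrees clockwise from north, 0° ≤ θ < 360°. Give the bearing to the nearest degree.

Δλ = 70.0441 − -42.3348 = 112.3789°.
θ = atan2( sin Δλ · cos φ₂ , cos φ₁ · sin φ₂ − sin φ₁ · cos φ₂ · cos Δλ )
  = atan2(0.48804, 0.23664) = 64.133° → normalised to [0°, 360°): 64.133°.

64°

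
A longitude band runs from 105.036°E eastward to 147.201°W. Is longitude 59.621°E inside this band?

No

Band width going east from +105.036° to -147.201°: ((-147.201 − 105.036) mod 360) = 107.763°.
Offset of +59.621° east of the west edge: ((59.621 − 105.036) mod 360) = 314.585°.
314.585° > 107.763° ⇒ outside.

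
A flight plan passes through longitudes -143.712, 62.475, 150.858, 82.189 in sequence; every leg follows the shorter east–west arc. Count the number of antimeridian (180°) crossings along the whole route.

Leg 1: -143.712° → +62.475°, shortest Δλ = -153.813° (west) — crosses 180°.
Leg 2: +62.475° → +150.858°, shortest Δλ = 88.383° (east) — does not cross 180°.
Leg 3: +150.858° → +82.189°, shortest Δλ = -68.669° (west) — does not cross 180°.
Total crossings: 1.

1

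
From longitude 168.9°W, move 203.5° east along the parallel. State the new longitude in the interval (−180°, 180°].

34.6°E

Start at -168.9°; shift +203.5° → +34.6°.
+34.6° already lies in (−180°, 180°].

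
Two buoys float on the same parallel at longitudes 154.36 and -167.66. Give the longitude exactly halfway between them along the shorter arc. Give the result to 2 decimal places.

+173.35°

Signed shortest Δλ from +154.36° to -167.66° is +37.98°.
Midpoint longitude = +154.36° + (+37.98°)/2 = +154.36° + 18.99° = +173.35°.
(The naïve average (+154.36 + -167.66)/2 = -6.65° is on the wrong side of the globe.)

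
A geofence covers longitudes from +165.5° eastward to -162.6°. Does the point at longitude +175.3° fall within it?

Band width going east from +165.5° to -162.6°: ((-162.6 − 165.5) mod 360) = 31.9°.
Offset of +175.3° east of the west edge: ((175.3 − 165.5) mod 360) = 9.8°.
9.8° ≤ 31.9° ⇒ inside.

Yes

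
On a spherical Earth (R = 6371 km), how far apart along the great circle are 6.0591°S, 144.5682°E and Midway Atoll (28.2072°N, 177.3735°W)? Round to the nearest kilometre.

Δλ = -177.3735 − 144.5682 = -321.9417°; wrapped into (−180°, 180°]: 38.0583°.
Δφ = 28.2072 − -6.0591 = 34.2663°.
a = sin²(Δφ/2) + cos φ₁ · cos φ₂ · sin²(Δλ/2) = 0.179945.
c = 2·atan2(√a, √(1−a)) = 0.87616 rad → d = 6371·c ≈ 5581.99 km.

5582 km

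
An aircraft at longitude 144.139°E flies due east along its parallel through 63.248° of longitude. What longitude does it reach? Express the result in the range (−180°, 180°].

152.613°W

Start at +144.139°; shift +63.248° → +207.387°.
+207.387° lies outside (−180°, 180°]; subtract 360° → -152.613°.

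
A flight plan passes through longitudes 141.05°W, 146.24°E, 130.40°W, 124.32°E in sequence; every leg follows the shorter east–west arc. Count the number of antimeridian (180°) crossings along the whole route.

Leg 1: -141.05° → +146.24°, shortest Δλ = -72.71° (west) — crosses 180°.
Leg 2: +146.24° → -130.40°, shortest Δλ = 83.36° (east) — crosses 180°.
Leg 3: -130.40° → +124.32°, shortest Δλ = -105.28° (west) — crosses 180°.
Total crossings: 3.

3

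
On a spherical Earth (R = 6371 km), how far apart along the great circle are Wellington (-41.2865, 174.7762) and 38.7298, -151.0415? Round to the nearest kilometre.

Δλ = -151.0415 − 174.7762 = -325.8177°; wrapped into (−180°, 180°]: 34.1823°.
Δφ = 38.7298 − -41.2865 = 80.0163°.
a = sin²(Δφ/2) + cos φ₁ · cos φ₂ · sin²(Δλ/2) = 0.463947.
c = 2·atan2(√a, √(1−a)) = 1.49863 rad → d = 6371·c ≈ 9547.75 km.

9548 km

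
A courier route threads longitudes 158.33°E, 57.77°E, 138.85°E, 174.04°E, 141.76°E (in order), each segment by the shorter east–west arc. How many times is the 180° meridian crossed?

Leg 1: +158.33° → +57.77°, shortest Δλ = -100.56° (west) — does not cross 180°.
Leg 2: +57.77° → +138.85°, shortest Δλ = 81.08° (east) — does not cross 180°.
Leg 3: +138.85° → +174.04°, shortest Δλ = 35.19° (east) — does not cross 180°.
Leg 4: +174.04° → +141.76°, shortest Δλ = -32.28° (west) — does not cross 180°.
Total crossings: 0.

0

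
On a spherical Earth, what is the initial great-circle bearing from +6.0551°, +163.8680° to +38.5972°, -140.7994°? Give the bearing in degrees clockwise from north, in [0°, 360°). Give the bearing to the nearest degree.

Δλ = -140.7994 − 163.8680 = -304.6674°; wrapped into (−180°, 180°]: 55.3326°.
θ = atan2( sin Δλ · cos φ₂ , cos φ₁ · sin φ₂ − sin φ₁ · cos φ₂ · cos Δλ )
  = atan2(0.64280, 0.57347) = 48.263° → normalised to [0°, 360°): 48.263°.

48°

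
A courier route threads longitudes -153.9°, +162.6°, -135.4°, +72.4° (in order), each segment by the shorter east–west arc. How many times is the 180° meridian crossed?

3

Leg 1: -153.9° → +162.6°, shortest Δλ = -43.5° (west) — crosses 180°.
Leg 2: +162.6° → -135.4°, shortest Δλ = 62.0° (east) — crosses 180°.
Leg 3: -135.4° → +72.4°, shortest Δλ = -152.2° (west) — crosses 180°.
Total crossings: 3.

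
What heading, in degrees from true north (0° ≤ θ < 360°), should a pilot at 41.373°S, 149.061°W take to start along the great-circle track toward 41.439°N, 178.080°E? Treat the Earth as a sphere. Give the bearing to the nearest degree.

Δλ = 178.080 − -149.061 = 327.141°; wrapped into (−180°, 180°]: -32.859°.
θ = atan2( sin Δλ · cos φ₂ , cos φ₁ · sin φ₂ − sin φ₁ · cos φ₂ · cos Δλ )
  = atan2(-0.40675, 0.91287) = -24.016° → normalised to [0°, 360°): 335.984°.

336°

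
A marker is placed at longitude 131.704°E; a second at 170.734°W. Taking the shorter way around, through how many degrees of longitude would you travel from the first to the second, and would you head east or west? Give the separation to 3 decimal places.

57.562° east

Raw difference: -170.734 − 131.704 = -302.438°.
Normalise into (−180°, 180°]: -302.438° + 360° = 57.562°.
Positive ⇒ the second point lies to the east; separation 57.562°.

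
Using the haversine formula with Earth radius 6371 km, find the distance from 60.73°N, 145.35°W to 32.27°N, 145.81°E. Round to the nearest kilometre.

Δλ = 145.81 − -145.35 = 291.16°; wrapped into (−180°, 180°]: -68.84°.
Δφ = 32.27 − 60.73 = -28.46°.
a = sin²(Δφ/2) + cos φ₁ · cos φ₂ · sin²(Δλ/2) = 0.192514.
c = 2·atan2(√a, √(1−a)) = 0.90845 rad → d = 6371·c ≈ 5787.71 km.

5788 km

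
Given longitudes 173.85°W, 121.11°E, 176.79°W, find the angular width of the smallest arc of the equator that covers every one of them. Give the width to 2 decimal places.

Sort the longitudes: -176.79°, -173.85°, +121.11°.
Eastward gaps between consecutive values (wrapping around): 2.94°, 294.96°, 62.10°.
Largest gap = 294.96° ⇒ minimal covering band is its complement: 360° − 294.96° = 65.04°.
Band runs from +121.11° eastward to -173.85°, crossing the antimeridian.

65.04°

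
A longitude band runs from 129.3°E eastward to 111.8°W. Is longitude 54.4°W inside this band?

No

Band width going east from +129.3° to -111.8°: ((-111.8 − 129.3) mod 360) = 118.9°.
Offset of -54.4° east of the west edge: ((-54.4 − 129.3) mod 360) = 176.3°.
176.3° > 118.9° ⇒ outside.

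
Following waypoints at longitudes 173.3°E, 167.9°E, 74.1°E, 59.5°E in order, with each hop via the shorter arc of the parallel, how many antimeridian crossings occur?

Leg 1: +173.3° → +167.9°, shortest Δλ = -5.4° (west) — does not cross 180°.
Leg 2: +167.9° → +74.1°, shortest Δλ = -93.8° (west) — does not cross 180°.
Leg 3: +74.1° → +59.5°, shortest Δλ = -14.6° (west) — does not cross 180°.
Total crossings: 0.

0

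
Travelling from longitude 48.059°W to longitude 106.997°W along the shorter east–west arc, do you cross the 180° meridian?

Signed shortest Δλ = ((-106.997 − -48.059 + 180) mod 360) − 180 = -58.938°.
Going west by 58.938° from -48.059° reaches -106.997° without touching 180°.

No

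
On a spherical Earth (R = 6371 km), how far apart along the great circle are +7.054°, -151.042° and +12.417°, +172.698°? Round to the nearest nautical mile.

Δλ = 172.698 − -151.042 = 323.740°; wrapped into (−180°, 180°]: -36.260°.
Δφ = 12.417 − 7.054 = 5.363°.
a = sin²(Δφ/2) + cos φ₁ · cos φ₂ · sin²(Δλ/2) = 0.096037.
c = 2·atan2(√a, √(1−a)) = 0.63017 rad → d = 6371·c ≈ 4014.83 km ≈ 2167.84 nmi.

2168 nmi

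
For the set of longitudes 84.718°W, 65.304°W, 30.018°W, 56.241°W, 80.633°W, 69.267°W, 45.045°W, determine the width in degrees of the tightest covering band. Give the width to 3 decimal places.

Sort the longitudes: -84.718°, -80.633°, -69.267°, -65.304°, -56.241°, -45.045°, -30.018°.
Eastward gaps between consecutive values (wrapping around): 4.085°, 11.366°, 3.963°, 9.063°, 11.196°, 15.027°, 305.300°.
Largest gap = 305.300° ⇒ minimal covering band is its complement: 360° − 305.300° = 54.700°.
Band runs from -84.718° eastward to -30.018°.

54.700°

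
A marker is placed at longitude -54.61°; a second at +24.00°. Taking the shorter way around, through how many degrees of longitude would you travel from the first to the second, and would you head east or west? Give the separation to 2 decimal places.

78.61° east

Raw difference: 24.00 − -54.61 = 78.61°.
Normalise into (−180°, 180°]: 78.61° stays 78.61°.
Positive ⇒ the second point lies to the east; separation 78.61°.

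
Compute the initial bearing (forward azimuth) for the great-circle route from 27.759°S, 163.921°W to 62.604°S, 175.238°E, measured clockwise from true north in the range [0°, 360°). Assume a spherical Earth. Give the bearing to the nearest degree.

Δλ = 175.238 − -163.921 = 339.159°; wrapped into (−180°, 180°]: -20.841°.
θ = atan2( sin Δλ · cos φ₂ , cos φ₁ · sin φ₂ − sin φ₁ · cos φ₂ · cos Δλ )
  = atan2(-0.16371, -0.58538) = -164.376° → normalised to [0°, 360°): 195.624°.

196°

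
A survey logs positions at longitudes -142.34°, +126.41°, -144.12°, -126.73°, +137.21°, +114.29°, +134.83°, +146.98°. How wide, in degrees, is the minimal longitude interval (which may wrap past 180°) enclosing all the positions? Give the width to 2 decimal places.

118.98°

Sort the longitudes: -144.12°, -142.34°, -126.73°, +114.29°, +126.41°, +134.83°, +137.21°, +146.98°.
Eastward gaps between consecutive values (wrapping around): 1.78°, 15.61°, 241.02°, 12.12°, 8.42°, 2.38°, 9.77°, 68.90°.
Largest gap = 241.02° ⇒ minimal covering band is its complement: 360° − 241.02° = 118.98°.
Band runs from +114.29° eastward to -126.73°, crossing the antimeridian.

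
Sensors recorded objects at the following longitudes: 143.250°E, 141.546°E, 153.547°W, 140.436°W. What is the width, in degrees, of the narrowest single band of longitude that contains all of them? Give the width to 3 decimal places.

Sort the longitudes: -153.547°, -140.436°, +141.546°, +143.250°.
Eastward gaps between consecutive values (wrapping around): 13.111°, 281.982°, 1.704°, 63.203°.
Largest gap = 281.982° ⇒ minimal covering band is its complement: 360° − 281.982° = 78.018°.
Band runs from +141.546° eastward to -140.436°, crossing the antimeridian.

78.018°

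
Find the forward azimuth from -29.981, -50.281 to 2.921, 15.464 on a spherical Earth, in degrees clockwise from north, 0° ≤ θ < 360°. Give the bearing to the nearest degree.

75°

Δλ = 15.464 − -50.281 = 65.745°.
θ = atan2( sin Δλ · cos φ₂ , cos φ₁ · sin φ₂ − sin φ₁ · cos φ₂ · cos Δλ )
  = atan2(0.91054, 0.24915) = 74.697° → normalised to [0°, 360°): 74.697°.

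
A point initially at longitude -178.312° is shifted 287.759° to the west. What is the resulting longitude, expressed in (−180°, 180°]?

-106.071°

Start at -178.312°; shift −287.759° → -466.071°.
-466.071° lies outside (−180°, 180°]; add 360° → -106.071°.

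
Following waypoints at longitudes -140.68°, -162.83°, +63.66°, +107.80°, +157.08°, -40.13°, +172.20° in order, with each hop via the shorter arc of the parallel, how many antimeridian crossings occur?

3

Leg 1: -140.68° → -162.83°, shortest Δλ = -22.15° (west) — does not cross 180°.
Leg 2: -162.83° → +63.66°, shortest Δλ = -133.51° (west) — crosses 180°.
Leg 3: +63.66° → +107.80°, shortest Δλ = 44.14° (east) — does not cross 180°.
Leg 4: +107.80° → +157.08°, shortest Δλ = 49.28° (east) — does not cross 180°.
Leg 5: +157.08° → -40.13°, shortest Δλ = 162.79° (east) — crosses 180°.
Leg 6: -40.13° → +172.20°, shortest Δλ = -147.67° (west) — crosses 180°.
Total crossings: 3.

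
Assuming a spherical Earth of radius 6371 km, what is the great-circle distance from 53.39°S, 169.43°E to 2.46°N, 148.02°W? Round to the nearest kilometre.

Δλ = -148.02 − 169.43 = -317.45°; wrapped into (−180°, 180°]: 42.55°.
Δφ = 2.46 − -53.39 = 55.85°.
a = sin²(Δφ/2) + cos φ₁ · cos φ₂ · sin²(Δλ/2) = 0.297762.
c = 2·atan2(√a, √(1−a)) = 1.15439 rad → d = 6371·c ≈ 7354.62 km.

7355 km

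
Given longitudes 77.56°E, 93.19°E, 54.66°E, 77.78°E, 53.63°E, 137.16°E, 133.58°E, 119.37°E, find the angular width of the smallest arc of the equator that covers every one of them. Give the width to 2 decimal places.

83.53°

Sort the longitudes: +53.63°, +54.66°, +77.56°, +77.78°, +93.19°, +119.37°, +133.58°, +137.16°.
Eastward gaps between consecutive values (wrapping around): 1.03°, 22.90°, 0.22°, 15.41°, 26.18°, 14.21°, 3.58°, 276.47°.
Largest gap = 276.47° ⇒ minimal covering band is its complement: 360° − 276.47° = 83.53°.
Band runs from +53.63° eastward to +137.16°.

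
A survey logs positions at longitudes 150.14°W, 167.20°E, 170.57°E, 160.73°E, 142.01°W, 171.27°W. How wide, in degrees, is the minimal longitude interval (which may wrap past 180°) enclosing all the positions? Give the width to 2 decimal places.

57.26°

Sort the longitudes: -171.27°, -150.14°, -142.01°, +160.73°, +167.20°, +170.57°.
Eastward gaps between consecutive values (wrapping around): 21.13°, 8.13°, 302.74°, 6.47°, 3.37°, 18.16°.
Largest gap = 302.74° ⇒ minimal covering band is its complement: 360° − 302.74° = 57.26°.
Band runs from +160.73° eastward to -142.01°, crossing the antimeridian.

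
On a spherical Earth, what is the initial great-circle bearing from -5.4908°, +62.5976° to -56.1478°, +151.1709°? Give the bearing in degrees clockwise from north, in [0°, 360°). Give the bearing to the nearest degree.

146°

Δλ = 151.1709 − 62.5976 = 88.5733°.
θ = atan2( sin Δλ · cos φ₂ , cos φ₁ · sin φ₂ − sin φ₁ · cos φ₂ · cos Δλ )
  = atan2(0.55688, -0.82534) = 145.991° → normalised to [0°, 360°): 145.991°.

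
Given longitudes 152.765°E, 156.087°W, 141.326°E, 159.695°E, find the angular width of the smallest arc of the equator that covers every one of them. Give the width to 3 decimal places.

Sort the longitudes: -156.087°, +141.326°, +152.765°, +159.695°.
Eastward gaps between consecutive values (wrapping around): 297.413°, 11.439°, 6.930°, 44.218°.
Largest gap = 297.413° ⇒ minimal covering band is its complement: 360° − 297.413° = 62.587°.
Band runs from +141.326° eastward to -156.087°, crossing the antimeridian.

62.587°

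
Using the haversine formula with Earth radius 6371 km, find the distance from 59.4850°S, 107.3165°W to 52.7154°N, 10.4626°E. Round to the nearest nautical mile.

Δλ = 10.4626 − -107.3165 = 117.7791°.
Δφ = 52.7154 − -59.4850 = 112.2004°.
a = sin²(Δφ/2) + cos φ₁ · cos φ₂ · sin²(Δλ/2) = 0.914397.
c = 2·atan2(√a, √(1−a)) = 2.54775 rad → d = 6371·c ≈ 16231.69 km ≈ 8764.41 nmi.

8764 nmi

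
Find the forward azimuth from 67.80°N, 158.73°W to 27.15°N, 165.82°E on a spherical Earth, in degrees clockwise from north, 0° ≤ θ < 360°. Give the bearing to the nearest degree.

Δλ = 165.82 − -158.73 = 324.55°; wrapped into (−180°, 180°]: -35.45°.
θ = atan2( sin Δλ · cos φ₂ , cos φ₁ · sin φ₂ − sin φ₁ · cos φ₂ · cos Δλ )
  = atan2(-0.51609, -0.49871) = -134.019° → normalised to [0°, 360°): 225.981°.

226°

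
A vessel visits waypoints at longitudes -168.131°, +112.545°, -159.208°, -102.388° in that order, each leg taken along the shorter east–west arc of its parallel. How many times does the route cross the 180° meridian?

Leg 1: -168.131° → +112.545°, shortest Δλ = -79.324° (west) — crosses 180°.
Leg 2: +112.545° → -159.208°, shortest Δλ = 88.247° (east) — crosses 180°.
Leg 3: -159.208° → -102.388°, shortest Δλ = 56.82° (east) — does not cross 180°.
Total crossings: 2.

2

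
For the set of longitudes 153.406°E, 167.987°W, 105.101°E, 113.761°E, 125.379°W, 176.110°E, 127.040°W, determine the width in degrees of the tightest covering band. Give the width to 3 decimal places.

Sort the longitudes: -167.987°, -127.040°, -125.379°, +105.101°, +113.761°, +153.406°, +176.110°.
Eastward gaps between consecutive values (wrapping around): 40.947°, 1.661°, 230.480°, 8.660°, 39.645°, 22.704°, 15.903°.
Largest gap = 230.480° ⇒ minimal covering band is its complement: 360° − 230.480° = 129.520°.
Band runs from +105.101° eastward to -125.379°, crossing the antimeridian.

129.520°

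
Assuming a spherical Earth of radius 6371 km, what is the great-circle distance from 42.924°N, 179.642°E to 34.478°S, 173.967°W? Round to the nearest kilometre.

Δλ = -173.967 − 179.642 = -353.609°; wrapped into (−180°, 180°]: 6.391°.
Δφ = -34.478 − 42.924 = -77.402°.
a = sin²(Δφ/2) + cos φ₁ · cos φ₂ · sin²(Δλ/2) = 0.392821.
c = 2·atan2(√a, √(1−a)) = 1.35476 rad → d = 6371·c ≈ 8631.19 km.

8631 km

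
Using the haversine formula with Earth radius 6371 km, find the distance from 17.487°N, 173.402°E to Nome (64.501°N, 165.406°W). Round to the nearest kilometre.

5465 km

Δλ = -165.406 − 173.402 = -338.808°; wrapped into (−180°, 180°]: 21.192°.
Δφ = 64.501 − 17.487 = 47.014°.
a = sin²(Δφ/2) + cos φ₁ · cos φ₂ · sin²(Δλ/2) = 0.172974.
c = 2·atan2(√a, √(1−a)) = 0.85787 rad → d = 6371·c ≈ 5465.47 km.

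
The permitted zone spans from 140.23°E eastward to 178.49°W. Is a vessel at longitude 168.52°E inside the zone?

Yes

Band width going east from +140.23° to -178.49°: ((-178.49 − 140.23) mod 360) = 41.28°.
Offset of +168.52° east of the west edge: ((168.52 − 140.23) mod 360) = 28.29°.
28.29° ≤ 41.28° ⇒ inside.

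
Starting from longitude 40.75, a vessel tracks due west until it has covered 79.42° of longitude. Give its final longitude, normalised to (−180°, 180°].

Start at +40.75°; shift −79.42° → -38.67°.
-38.67° already lies in (−180°, 180°].

-38.67°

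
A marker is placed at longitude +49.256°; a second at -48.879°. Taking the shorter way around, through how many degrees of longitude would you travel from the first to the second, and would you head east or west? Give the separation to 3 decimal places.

Raw difference: -48.879 − 49.256 = -98.135°.
Normalise into (−180°, 180°]: -98.135° stays -98.135°.
Negative ⇒ the second point lies to the west; separation 98.135°.

98.135° west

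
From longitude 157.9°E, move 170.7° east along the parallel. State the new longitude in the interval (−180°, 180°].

Start at +157.9°; shift +170.7° → +328.6°.
+328.6° lies outside (−180°, 180°]; subtract 360° → -31.4°.

31.4°W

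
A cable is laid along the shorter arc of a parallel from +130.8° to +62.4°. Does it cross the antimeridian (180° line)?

Signed shortest Δλ = ((62.4 − 130.8 + 180) mod 360) − 180 = -68.4°.
Going west by 68.4° from +130.8° reaches +62.4° without touching 180°.

No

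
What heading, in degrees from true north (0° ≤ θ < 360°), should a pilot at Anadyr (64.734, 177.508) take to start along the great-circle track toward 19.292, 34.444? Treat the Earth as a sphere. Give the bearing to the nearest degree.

Δλ = 34.444 − 177.508 = -143.064°.
θ = atan2( sin Δλ · cos φ₂ , cos φ₁ · sin φ₂ − sin φ₁ · cos φ₂ · cos Δλ )
  = atan2(-0.56718, 0.82327) = -34.564° → normalised to [0°, 360°): 325.436°.

325°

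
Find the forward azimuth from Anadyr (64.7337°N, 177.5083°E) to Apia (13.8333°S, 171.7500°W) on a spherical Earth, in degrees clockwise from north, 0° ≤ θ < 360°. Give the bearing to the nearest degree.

Δλ = -171.7500 − 177.5083 = -349.2583°; wrapped into (−180°, 180°]: 10.7417°.
θ = atan2( sin Δλ · cos φ₂ , cos φ₁ · sin φ₂ − sin φ₁ · cos φ₂ · cos Δλ )
  = atan2(0.18098, -0.96477) = 169.376° → normalised to [0°, 360°): 169.376°.

169°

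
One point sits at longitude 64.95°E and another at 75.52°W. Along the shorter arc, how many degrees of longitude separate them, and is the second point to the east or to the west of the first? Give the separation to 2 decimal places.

140.47° west

Raw difference: -75.52 − 64.95 = -140.47°.
Normalise into (−180°, 180°]: -140.47° stays -140.47°.
Negative ⇒ the second point lies to the west; separation 140.47°.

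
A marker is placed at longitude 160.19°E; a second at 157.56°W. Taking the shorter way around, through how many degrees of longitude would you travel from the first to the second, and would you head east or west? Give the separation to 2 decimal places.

Raw difference: -157.56 − 160.19 = -317.75°.
Normalise into (−180°, 180°]: -317.75° + 360° = 42.25°.
Positive ⇒ the second point lies to the east; separation 42.25°.

42.25° east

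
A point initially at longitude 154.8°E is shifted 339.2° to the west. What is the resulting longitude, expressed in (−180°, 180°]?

Start at +154.8°; shift −339.2° → -184.4°.
-184.4° lies outside (−180°, 180°]; add 360° → +175.6°.

175.6°E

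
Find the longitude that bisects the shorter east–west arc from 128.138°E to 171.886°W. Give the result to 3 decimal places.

158.126°E

Signed shortest Δλ from +128.138° to -171.886° is +59.976°.
Midpoint longitude = +128.138° + (+59.976°)/2 = +128.138° + 29.988° = +158.126°.
(The naïve average (+128.138 + -171.886)/2 = -21.874° is on the wrong side of the globe.)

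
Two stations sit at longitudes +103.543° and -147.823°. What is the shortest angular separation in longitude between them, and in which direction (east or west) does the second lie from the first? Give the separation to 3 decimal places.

Raw difference: -147.823 − 103.543 = -251.366°.
Normalise into (−180°, 180°]: -251.366° + 360° = 108.634°.
Positive ⇒ the second point lies to the east; separation 108.634°.

108.634° east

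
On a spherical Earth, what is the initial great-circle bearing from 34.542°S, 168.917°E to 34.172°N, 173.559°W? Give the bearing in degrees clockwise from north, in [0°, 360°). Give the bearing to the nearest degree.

15°

Δλ = -173.559 − 168.917 = -342.476°; wrapped into (−180°, 180°]: 17.524°.
θ = atan2( sin Δλ · cos φ₂ , cos φ₁ · sin φ₂ − sin φ₁ · cos φ₂ · cos Δλ )
  = atan2(0.24912, 0.91001) = 15.310° → normalised to [0°, 360°): 15.310°.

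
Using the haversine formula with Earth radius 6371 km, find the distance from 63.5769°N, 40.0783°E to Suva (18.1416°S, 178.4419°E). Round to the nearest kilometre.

14067 km

Δλ = 178.4419 − 40.0783 = 138.3636°.
Δφ = -18.1416 − 63.5769 = -81.7185°.
a = sin²(Δφ/2) + cos φ₁ · cos φ₂ · sin²(Δλ/2) = 0.797443.
c = 2·atan2(√a, √(1−a)) = 2.20792 rad → d = 6371·c ≈ 14066.66 km.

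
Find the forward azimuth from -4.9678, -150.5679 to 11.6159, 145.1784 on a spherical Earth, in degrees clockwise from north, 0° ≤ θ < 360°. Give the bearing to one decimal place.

285.1°

Δλ = 145.1784 − -150.5679 = 295.7463°; wrapped into (−180°, 180°]: -64.2537°.
θ = atan2( sin Δλ · cos φ₂ , cos φ₁ · sin φ₂ − sin φ₁ · cos φ₂ · cos Δλ )
  = atan2(-0.88228, 0.23744) = -74.937° → normalised to [0°, 360°): 285.063°.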